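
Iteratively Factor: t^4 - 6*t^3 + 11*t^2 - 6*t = (t)*(t^3 - 6*t^2 + 11*t - 6) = t*(t - 1)*(t^2 - 5*t + 6) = t*(t - 2)*(t - 1)*(t - 3)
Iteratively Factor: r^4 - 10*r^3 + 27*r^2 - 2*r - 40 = (r + 1)*(r^3 - 11*r^2 + 38*r - 40) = (r - 4)*(r + 1)*(r^2 - 7*r + 10) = (r - 4)*(r - 2)*(r + 1)*(r - 5)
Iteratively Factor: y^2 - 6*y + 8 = (y - 2)*(y - 4)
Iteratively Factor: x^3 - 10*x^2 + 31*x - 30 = (x - 2)*(x^2 - 8*x + 15) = (x - 5)*(x - 2)*(x - 3)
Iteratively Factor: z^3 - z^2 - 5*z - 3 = (z + 1)*(z^2 - 2*z - 3) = (z + 1)^2*(z - 3)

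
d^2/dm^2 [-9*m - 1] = 0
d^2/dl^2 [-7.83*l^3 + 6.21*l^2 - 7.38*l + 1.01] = 12.42 - 46.98*l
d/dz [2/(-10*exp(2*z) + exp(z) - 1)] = (40*exp(z) - 2)*exp(z)/(10*exp(2*z) - exp(z) + 1)^2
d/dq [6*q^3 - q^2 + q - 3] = 18*q^2 - 2*q + 1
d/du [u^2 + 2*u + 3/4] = 2*u + 2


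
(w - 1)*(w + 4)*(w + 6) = w^3 + 9*w^2 + 14*w - 24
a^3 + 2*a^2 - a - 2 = (a - 1)*(a + 1)*(a + 2)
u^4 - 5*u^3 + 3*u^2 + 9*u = u*(u - 3)^2*(u + 1)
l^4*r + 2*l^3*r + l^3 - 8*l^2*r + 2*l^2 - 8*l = l*(l - 2)*(l + 4)*(l*r + 1)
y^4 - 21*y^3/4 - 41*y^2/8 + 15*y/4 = y*(y - 6)*(y - 1/2)*(y + 5/4)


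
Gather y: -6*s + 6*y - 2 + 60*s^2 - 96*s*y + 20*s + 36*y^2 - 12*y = 60*s^2 + 14*s + 36*y^2 + y*(-96*s - 6) - 2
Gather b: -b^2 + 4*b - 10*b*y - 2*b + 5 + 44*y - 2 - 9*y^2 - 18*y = -b^2 + b*(2 - 10*y) - 9*y^2 + 26*y + 3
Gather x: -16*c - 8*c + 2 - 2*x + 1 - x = -24*c - 3*x + 3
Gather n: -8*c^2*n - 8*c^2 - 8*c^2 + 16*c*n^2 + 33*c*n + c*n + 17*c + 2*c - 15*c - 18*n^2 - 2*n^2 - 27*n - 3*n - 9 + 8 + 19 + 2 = -16*c^2 + 4*c + n^2*(16*c - 20) + n*(-8*c^2 + 34*c - 30) + 20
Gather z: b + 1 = b + 1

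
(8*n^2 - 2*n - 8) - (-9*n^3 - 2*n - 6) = 9*n^3 + 8*n^2 - 2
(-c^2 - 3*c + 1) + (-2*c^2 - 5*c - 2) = -3*c^2 - 8*c - 1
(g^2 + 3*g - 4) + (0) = g^2 + 3*g - 4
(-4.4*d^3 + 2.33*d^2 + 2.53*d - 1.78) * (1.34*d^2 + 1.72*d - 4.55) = -5.896*d^5 - 4.4458*d^4 + 27.4178*d^3 - 8.6351*d^2 - 14.5731*d + 8.099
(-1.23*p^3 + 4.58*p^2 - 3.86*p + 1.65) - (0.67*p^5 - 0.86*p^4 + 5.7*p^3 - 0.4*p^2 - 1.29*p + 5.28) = -0.67*p^5 + 0.86*p^4 - 6.93*p^3 + 4.98*p^2 - 2.57*p - 3.63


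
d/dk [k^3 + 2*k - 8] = 3*k^2 + 2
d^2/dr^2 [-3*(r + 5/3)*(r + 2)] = -6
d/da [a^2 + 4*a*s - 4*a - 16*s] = 2*a + 4*s - 4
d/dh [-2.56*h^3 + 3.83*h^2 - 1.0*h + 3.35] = -7.68*h^2 + 7.66*h - 1.0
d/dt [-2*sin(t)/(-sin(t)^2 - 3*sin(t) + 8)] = 2*(cos(t)^2 - 9)*cos(t)/(sin(t)^2 + 3*sin(t) - 8)^2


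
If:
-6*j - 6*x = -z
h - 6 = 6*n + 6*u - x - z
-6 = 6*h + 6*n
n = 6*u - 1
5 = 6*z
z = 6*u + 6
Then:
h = 31/6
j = 1523/36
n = -37/6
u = -31/36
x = -253/6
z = 5/6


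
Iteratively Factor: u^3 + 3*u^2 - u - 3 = (u + 1)*(u^2 + 2*u - 3) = (u + 1)*(u + 3)*(u - 1)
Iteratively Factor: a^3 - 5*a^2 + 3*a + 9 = (a - 3)*(a^2 - 2*a - 3) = (a - 3)*(a + 1)*(a - 3)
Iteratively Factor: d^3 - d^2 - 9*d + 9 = (d - 1)*(d^2 - 9) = (d - 1)*(d + 3)*(d - 3)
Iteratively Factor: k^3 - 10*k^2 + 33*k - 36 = (k - 4)*(k^2 - 6*k + 9) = (k - 4)*(k - 3)*(k - 3)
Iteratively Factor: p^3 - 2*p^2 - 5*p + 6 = (p - 1)*(p^2 - p - 6) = (p - 1)*(p + 2)*(p - 3)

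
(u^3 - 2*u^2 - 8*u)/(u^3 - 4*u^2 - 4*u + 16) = u/(u - 2)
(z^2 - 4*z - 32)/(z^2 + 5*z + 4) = (z - 8)/(z + 1)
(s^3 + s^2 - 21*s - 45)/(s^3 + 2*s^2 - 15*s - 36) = (s - 5)/(s - 4)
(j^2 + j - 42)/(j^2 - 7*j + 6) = (j + 7)/(j - 1)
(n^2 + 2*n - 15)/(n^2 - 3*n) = (n + 5)/n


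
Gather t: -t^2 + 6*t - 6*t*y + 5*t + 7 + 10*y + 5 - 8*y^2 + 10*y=-t^2 + t*(11 - 6*y) - 8*y^2 + 20*y + 12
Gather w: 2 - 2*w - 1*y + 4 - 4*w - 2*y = -6*w - 3*y + 6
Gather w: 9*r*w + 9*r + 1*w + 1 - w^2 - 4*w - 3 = 9*r - w^2 + w*(9*r - 3) - 2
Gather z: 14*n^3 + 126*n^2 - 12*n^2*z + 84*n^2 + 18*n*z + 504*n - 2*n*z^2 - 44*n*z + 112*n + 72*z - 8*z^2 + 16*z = 14*n^3 + 210*n^2 + 616*n + z^2*(-2*n - 8) + z*(-12*n^2 - 26*n + 88)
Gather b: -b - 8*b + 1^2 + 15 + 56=72 - 9*b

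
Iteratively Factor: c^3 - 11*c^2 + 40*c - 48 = (c - 4)*(c^2 - 7*c + 12) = (c - 4)*(c - 3)*(c - 4)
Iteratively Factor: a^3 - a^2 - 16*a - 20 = (a + 2)*(a^2 - 3*a - 10) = (a - 5)*(a + 2)*(a + 2)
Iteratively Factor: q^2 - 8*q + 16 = (q - 4)*(q - 4)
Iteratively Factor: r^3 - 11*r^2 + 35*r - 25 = (r - 5)*(r^2 - 6*r + 5) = (r - 5)*(r - 1)*(r - 5)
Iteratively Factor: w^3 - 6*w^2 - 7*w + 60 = (w + 3)*(w^2 - 9*w + 20) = (w - 4)*(w + 3)*(w - 5)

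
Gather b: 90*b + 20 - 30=90*b - 10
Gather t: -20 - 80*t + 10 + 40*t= -40*t - 10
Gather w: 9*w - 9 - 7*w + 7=2*w - 2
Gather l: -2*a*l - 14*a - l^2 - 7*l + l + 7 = -14*a - l^2 + l*(-2*a - 6) + 7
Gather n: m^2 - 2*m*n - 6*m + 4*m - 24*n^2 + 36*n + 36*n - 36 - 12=m^2 - 2*m - 24*n^2 + n*(72 - 2*m) - 48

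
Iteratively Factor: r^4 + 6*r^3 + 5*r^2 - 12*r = (r + 4)*(r^3 + 2*r^2 - 3*r) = r*(r + 4)*(r^2 + 2*r - 3) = r*(r + 3)*(r + 4)*(r - 1)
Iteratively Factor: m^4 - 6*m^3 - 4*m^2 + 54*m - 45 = (m + 3)*(m^3 - 9*m^2 + 23*m - 15) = (m - 3)*(m + 3)*(m^2 - 6*m + 5) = (m - 3)*(m - 1)*(m + 3)*(m - 5)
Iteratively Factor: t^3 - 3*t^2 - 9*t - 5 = (t + 1)*(t^2 - 4*t - 5) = (t - 5)*(t + 1)*(t + 1)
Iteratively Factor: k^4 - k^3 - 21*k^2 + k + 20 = (k - 1)*(k^3 - 21*k - 20) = (k - 1)*(k + 1)*(k^2 - k - 20) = (k - 5)*(k - 1)*(k + 1)*(k + 4)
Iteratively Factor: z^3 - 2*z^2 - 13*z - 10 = (z + 2)*(z^2 - 4*z - 5) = (z + 1)*(z + 2)*(z - 5)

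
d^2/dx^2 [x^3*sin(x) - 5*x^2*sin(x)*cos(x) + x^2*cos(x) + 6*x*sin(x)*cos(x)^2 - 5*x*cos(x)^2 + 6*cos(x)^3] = -x^3*sin(x) + 10*x^2*sin(2*x) + 5*x^2*cos(x) + x*sin(x)/2 - 27*x*sin(3*x)/2 - 10*x*cos(2*x) + 5*sin(2*x) + cos(x)/2 - 9*cos(3*x)/2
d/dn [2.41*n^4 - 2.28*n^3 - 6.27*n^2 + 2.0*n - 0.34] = 9.64*n^3 - 6.84*n^2 - 12.54*n + 2.0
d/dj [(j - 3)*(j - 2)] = 2*j - 5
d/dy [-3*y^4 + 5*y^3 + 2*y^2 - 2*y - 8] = -12*y^3 + 15*y^2 + 4*y - 2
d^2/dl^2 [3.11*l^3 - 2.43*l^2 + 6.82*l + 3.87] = 18.66*l - 4.86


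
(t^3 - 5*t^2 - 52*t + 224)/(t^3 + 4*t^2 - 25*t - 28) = (t - 8)/(t + 1)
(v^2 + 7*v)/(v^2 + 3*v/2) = 2*(v + 7)/(2*v + 3)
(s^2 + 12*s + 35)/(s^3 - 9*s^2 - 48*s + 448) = (s + 5)/(s^2 - 16*s + 64)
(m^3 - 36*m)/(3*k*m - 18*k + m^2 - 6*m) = m*(m + 6)/(3*k + m)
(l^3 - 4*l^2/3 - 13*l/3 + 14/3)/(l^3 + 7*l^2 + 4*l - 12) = (l - 7/3)/(l + 6)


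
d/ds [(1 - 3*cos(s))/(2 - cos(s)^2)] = (3*cos(s)^2 - 2*cos(s) + 6)*sin(s)/(sin(s)^2 + 1)^2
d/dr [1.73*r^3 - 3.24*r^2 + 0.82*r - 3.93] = 5.19*r^2 - 6.48*r + 0.82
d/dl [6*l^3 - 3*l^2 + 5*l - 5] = 18*l^2 - 6*l + 5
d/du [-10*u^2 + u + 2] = 1 - 20*u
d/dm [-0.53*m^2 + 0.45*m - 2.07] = 0.45 - 1.06*m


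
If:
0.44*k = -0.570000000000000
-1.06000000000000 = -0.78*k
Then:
No Solution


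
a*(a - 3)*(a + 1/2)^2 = a^4 - 2*a^3 - 11*a^2/4 - 3*a/4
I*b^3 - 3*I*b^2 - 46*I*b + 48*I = (b - 8)*(b + 6)*(I*b - I)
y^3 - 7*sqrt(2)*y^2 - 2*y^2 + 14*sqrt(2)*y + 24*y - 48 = (y - 2)*(y - 4*sqrt(2))*(y - 3*sqrt(2))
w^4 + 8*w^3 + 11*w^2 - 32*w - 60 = (w - 2)*(w + 2)*(w + 3)*(w + 5)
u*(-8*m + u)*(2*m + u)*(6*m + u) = -96*m^3*u - 52*m^2*u^2 + u^4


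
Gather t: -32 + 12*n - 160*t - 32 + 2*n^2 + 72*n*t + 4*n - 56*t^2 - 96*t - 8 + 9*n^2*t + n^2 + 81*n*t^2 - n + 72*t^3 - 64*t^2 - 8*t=3*n^2 + 15*n + 72*t^3 + t^2*(81*n - 120) + t*(9*n^2 + 72*n - 264) - 72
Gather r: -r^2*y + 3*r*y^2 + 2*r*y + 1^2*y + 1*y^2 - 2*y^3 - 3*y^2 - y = -r^2*y + r*(3*y^2 + 2*y) - 2*y^3 - 2*y^2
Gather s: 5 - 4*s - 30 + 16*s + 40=12*s + 15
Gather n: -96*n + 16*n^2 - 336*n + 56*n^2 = 72*n^2 - 432*n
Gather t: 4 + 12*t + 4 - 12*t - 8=0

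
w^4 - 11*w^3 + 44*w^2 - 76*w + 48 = (w - 4)*(w - 3)*(w - 2)^2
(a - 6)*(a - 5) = a^2 - 11*a + 30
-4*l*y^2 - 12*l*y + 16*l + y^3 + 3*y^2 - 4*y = (-4*l + y)*(y - 1)*(y + 4)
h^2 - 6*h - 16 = (h - 8)*(h + 2)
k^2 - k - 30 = (k - 6)*(k + 5)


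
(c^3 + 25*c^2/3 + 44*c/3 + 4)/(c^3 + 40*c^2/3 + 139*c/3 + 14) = (c + 2)/(c + 7)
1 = 1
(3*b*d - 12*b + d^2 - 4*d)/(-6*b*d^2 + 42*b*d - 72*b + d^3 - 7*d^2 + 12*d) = (-3*b - d)/(6*b*d - 18*b - d^2 + 3*d)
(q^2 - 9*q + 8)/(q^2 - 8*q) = (q - 1)/q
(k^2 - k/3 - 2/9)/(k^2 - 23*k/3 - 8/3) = (k - 2/3)/(k - 8)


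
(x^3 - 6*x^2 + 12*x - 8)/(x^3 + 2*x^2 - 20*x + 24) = (x - 2)/(x + 6)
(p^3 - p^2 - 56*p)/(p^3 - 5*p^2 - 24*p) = (p + 7)/(p + 3)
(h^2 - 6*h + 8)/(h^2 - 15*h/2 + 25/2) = 2*(h^2 - 6*h + 8)/(2*h^2 - 15*h + 25)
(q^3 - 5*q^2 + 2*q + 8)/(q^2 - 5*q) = (q^3 - 5*q^2 + 2*q + 8)/(q*(q - 5))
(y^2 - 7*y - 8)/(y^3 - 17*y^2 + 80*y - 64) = (y + 1)/(y^2 - 9*y + 8)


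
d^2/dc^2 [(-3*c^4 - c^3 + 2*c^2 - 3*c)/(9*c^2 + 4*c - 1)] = 2*(-243*c^6 - 324*c^5 - 63*c^4 - 244*c^3 + 48*c^2 - 84*c - 10)/(729*c^6 + 972*c^5 + 189*c^4 - 152*c^3 - 21*c^2 + 12*c - 1)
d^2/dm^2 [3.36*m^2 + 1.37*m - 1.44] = 6.72000000000000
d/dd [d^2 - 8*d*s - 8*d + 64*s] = 2*d - 8*s - 8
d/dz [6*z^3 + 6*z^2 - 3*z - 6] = 18*z^2 + 12*z - 3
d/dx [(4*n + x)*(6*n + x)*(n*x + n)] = n*(24*n^2 + 20*n*x + 10*n + 3*x^2 + 2*x)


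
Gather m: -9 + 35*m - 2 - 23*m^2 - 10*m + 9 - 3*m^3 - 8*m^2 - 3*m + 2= -3*m^3 - 31*m^2 + 22*m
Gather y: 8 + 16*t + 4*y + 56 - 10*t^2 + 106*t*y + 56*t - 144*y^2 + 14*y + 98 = -10*t^2 + 72*t - 144*y^2 + y*(106*t + 18) + 162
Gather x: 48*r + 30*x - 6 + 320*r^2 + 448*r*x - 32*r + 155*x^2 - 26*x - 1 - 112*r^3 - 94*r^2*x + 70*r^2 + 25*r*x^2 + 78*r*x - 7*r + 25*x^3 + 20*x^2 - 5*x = -112*r^3 + 390*r^2 + 9*r + 25*x^3 + x^2*(25*r + 175) + x*(-94*r^2 + 526*r - 1) - 7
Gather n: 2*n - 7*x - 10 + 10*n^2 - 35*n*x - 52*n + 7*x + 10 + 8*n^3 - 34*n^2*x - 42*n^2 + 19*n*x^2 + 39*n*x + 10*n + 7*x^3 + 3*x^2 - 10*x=8*n^3 + n^2*(-34*x - 32) + n*(19*x^2 + 4*x - 40) + 7*x^3 + 3*x^2 - 10*x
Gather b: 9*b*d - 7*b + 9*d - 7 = b*(9*d - 7) + 9*d - 7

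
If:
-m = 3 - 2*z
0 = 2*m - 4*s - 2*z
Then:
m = 2*z - 3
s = z/2 - 3/2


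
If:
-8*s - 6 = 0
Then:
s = -3/4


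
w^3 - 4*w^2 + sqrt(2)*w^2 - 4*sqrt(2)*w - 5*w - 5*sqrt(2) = (w - 5)*(w + 1)*(w + sqrt(2))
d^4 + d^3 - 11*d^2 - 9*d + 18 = (d - 3)*(d - 1)*(d + 2)*(d + 3)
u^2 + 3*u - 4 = (u - 1)*(u + 4)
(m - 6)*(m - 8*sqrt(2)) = m^2 - 8*sqrt(2)*m - 6*m + 48*sqrt(2)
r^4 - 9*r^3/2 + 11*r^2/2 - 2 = (r - 2)^2*(r - 1)*(r + 1/2)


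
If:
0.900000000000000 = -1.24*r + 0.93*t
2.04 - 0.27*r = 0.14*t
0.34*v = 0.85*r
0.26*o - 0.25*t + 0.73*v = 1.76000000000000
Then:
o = -16.23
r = 4.17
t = 6.53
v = 10.43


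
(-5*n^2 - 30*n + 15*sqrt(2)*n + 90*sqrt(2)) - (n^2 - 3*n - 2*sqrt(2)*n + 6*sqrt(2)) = -6*n^2 - 27*n + 17*sqrt(2)*n + 84*sqrt(2)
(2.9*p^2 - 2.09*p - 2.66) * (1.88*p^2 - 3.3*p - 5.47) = 5.452*p^4 - 13.4992*p^3 - 13.9668*p^2 + 20.2103*p + 14.5502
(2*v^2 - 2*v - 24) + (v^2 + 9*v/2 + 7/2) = 3*v^2 + 5*v/2 - 41/2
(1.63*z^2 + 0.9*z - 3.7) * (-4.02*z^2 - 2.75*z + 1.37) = -6.5526*z^4 - 8.1005*z^3 + 14.6321*z^2 + 11.408*z - 5.069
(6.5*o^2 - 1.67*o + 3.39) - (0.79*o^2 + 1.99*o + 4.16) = 5.71*o^2 - 3.66*o - 0.77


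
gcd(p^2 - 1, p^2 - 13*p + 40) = 1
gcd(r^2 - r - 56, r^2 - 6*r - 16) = r - 8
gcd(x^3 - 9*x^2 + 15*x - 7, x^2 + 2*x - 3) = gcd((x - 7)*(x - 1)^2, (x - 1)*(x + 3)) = x - 1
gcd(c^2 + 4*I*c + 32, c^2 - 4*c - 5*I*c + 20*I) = 1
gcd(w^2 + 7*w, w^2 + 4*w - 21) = w + 7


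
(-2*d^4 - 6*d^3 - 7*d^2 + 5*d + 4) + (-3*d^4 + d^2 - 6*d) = -5*d^4 - 6*d^3 - 6*d^2 - d + 4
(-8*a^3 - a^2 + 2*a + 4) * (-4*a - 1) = 32*a^4 + 12*a^3 - 7*a^2 - 18*a - 4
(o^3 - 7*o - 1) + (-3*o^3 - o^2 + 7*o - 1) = -2*o^3 - o^2 - 2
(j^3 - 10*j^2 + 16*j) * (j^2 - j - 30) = j^5 - 11*j^4 - 4*j^3 + 284*j^2 - 480*j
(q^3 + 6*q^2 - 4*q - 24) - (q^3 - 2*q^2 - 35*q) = 8*q^2 + 31*q - 24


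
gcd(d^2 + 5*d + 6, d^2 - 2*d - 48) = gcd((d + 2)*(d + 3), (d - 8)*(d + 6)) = 1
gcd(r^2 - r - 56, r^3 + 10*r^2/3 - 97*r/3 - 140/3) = r + 7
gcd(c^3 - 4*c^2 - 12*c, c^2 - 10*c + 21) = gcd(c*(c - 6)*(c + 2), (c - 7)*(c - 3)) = 1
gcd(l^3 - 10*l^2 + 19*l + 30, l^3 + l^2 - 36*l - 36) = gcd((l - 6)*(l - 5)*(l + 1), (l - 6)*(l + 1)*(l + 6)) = l^2 - 5*l - 6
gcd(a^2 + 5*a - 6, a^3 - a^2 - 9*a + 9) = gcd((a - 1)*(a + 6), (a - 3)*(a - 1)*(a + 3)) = a - 1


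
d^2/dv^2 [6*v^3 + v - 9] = 36*v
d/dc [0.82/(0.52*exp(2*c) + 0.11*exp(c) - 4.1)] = (-0.8528*exp(c) - 0.0902)*exp(c)/(0.52*exp(2*c) + 0.11*exp(c) - 4.1)^2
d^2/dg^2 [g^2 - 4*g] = 2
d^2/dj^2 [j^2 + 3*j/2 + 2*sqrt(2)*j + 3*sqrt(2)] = 2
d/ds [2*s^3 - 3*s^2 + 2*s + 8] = 6*s^2 - 6*s + 2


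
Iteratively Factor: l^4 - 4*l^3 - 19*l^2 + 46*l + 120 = (l - 5)*(l^3 + l^2 - 14*l - 24) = (l - 5)*(l - 4)*(l^2 + 5*l + 6) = (l - 5)*(l - 4)*(l + 2)*(l + 3)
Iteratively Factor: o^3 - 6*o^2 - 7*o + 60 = (o - 5)*(o^2 - o - 12) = (o - 5)*(o - 4)*(o + 3)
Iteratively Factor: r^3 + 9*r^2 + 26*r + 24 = (r + 2)*(r^2 + 7*r + 12) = (r + 2)*(r + 3)*(r + 4)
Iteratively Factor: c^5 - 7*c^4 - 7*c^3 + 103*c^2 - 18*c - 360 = (c - 3)*(c^4 - 4*c^3 - 19*c^2 + 46*c + 120) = (c - 5)*(c - 3)*(c^3 + c^2 - 14*c - 24) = (c - 5)*(c - 3)*(c + 2)*(c^2 - c - 12) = (c - 5)*(c - 4)*(c - 3)*(c + 2)*(c + 3)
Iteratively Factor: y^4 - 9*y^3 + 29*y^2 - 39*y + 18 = (y - 3)*(y^3 - 6*y^2 + 11*y - 6) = (y - 3)^2*(y^2 - 3*y + 2) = (y - 3)^2*(y - 2)*(y - 1)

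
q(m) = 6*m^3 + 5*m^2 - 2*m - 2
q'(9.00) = 1546.00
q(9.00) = 4759.00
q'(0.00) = -2.00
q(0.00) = -2.00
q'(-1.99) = 49.38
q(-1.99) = -25.50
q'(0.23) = 1.25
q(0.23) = -2.12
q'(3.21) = 215.57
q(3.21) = 241.56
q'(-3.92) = 235.40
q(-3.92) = -278.75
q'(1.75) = 70.62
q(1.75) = 41.97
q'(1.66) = 64.20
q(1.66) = 35.90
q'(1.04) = 27.87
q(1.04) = 8.08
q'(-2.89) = 119.44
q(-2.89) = -99.28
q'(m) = 18*m^2 + 10*m - 2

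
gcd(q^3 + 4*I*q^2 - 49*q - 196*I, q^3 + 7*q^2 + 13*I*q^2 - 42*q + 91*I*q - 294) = q + 7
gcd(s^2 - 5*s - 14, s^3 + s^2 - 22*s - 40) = s + 2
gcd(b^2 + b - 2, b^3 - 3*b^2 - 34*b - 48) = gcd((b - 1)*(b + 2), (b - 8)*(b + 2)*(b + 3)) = b + 2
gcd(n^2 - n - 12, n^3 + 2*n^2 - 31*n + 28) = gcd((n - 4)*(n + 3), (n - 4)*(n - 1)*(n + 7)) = n - 4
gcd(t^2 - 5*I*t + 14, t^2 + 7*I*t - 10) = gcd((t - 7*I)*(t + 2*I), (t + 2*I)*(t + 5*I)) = t + 2*I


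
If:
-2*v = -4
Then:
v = 2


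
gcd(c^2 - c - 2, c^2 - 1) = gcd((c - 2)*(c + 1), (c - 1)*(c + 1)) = c + 1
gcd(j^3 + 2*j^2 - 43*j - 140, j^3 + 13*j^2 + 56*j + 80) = j^2 + 9*j + 20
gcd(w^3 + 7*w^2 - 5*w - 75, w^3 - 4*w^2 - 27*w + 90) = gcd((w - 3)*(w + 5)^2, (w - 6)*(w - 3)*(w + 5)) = w^2 + 2*w - 15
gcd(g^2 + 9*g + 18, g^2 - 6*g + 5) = 1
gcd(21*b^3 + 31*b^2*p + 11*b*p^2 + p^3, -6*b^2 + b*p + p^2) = 3*b + p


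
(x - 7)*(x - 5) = x^2 - 12*x + 35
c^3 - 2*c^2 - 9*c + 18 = (c - 3)*(c - 2)*(c + 3)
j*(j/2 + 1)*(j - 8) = j^3/2 - 3*j^2 - 8*j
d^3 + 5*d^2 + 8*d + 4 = (d + 1)*(d + 2)^2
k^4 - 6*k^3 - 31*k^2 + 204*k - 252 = (k - 7)*(k - 3)*(k - 2)*(k + 6)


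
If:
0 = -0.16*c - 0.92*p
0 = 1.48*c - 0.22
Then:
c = 0.15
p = -0.03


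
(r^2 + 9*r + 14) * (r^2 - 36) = r^4 + 9*r^3 - 22*r^2 - 324*r - 504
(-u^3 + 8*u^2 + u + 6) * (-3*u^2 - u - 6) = 3*u^5 - 23*u^4 - 5*u^3 - 67*u^2 - 12*u - 36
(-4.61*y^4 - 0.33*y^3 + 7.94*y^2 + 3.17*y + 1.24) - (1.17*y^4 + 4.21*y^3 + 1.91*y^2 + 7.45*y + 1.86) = -5.78*y^4 - 4.54*y^3 + 6.03*y^2 - 4.28*y - 0.62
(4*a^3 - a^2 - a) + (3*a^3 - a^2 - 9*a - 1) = 7*a^3 - 2*a^2 - 10*a - 1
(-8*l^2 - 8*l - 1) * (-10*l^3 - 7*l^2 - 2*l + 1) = 80*l^5 + 136*l^4 + 82*l^3 + 15*l^2 - 6*l - 1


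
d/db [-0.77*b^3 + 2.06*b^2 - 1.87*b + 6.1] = -2.31*b^2 + 4.12*b - 1.87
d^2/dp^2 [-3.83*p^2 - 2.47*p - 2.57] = -7.66000000000000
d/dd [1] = 0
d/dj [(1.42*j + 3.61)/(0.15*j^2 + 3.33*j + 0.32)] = (0.213*j^2 + 4.7286*j - (0.3*j + 3.33)*(1.42*j + 3.61) + 0.4544)/(0.15*j^2 + 3.33*j + 0.32)^2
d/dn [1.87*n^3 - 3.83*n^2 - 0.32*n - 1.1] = 5.61*n^2 - 7.66*n - 0.32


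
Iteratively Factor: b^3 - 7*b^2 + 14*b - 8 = (b - 1)*(b^2 - 6*b + 8) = (b - 2)*(b - 1)*(b - 4)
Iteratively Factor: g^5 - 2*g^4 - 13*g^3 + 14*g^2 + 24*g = (g + 3)*(g^4 - 5*g^3 + 2*g^2 + 8*g) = (g + 1)*(g + 3)*(g^3 - 6*g^2 + 8*g) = g*(g + 1)*(g + 3)*(g^2 - 6*g + 8) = g*(g - 4)*(g + 1)*(g + 3)*(g - 2)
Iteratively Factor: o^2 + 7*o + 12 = (o + 4)*(o + 3)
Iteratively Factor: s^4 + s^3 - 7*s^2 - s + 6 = (s - 1)*(s^3 + 2*s^2 - 5*s - 6) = (s - 2)*(s - 1)*(s^2 + 4*s + 3) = (s - 2)*(s - 1)*(s + 1)*(s + 3)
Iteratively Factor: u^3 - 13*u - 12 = (u + 1)*(u^2 - u - 12) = (u + 1)*(u + 3)*(u - 4)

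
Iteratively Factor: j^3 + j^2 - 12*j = (j + 4)*(j^2 - 3*j) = j*(j + 4)*(j - 3)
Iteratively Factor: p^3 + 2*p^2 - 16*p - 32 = (p + 2)*(p^2 - 16) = (p - 4)*(p + 2)*(p + 4)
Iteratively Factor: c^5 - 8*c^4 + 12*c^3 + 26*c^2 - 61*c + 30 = (c - 1)*(c^4 - 7*c^3 + 5*c^2 + 31*c - 30) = (c - 5)*(c - 1)*(c^3 - 2*c^2 - 5*c + 6) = (c - 5)*(c - 1)^2*(c^2 - c - 6) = (c - 5)*(c - 3)*(c - 1)^2*(c + 2)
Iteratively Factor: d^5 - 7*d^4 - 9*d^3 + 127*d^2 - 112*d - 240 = (d - 4)*(d^4 - 3*d^3 - 21*d^2 + 43*d + 60) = (d - 4)*(d + 1)*(d^3 - 4*d^2 - 17*d + 60) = (d - 4)*(d - 3)*(d + 1)*(d^2 - d - 20) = (d - 5)*(d - 4)*(d - 3)*(d + 1)*(d + 4)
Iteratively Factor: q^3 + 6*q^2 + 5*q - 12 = (q + 3)*(q^2 + 3*q - 4) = (q - 1)*(q + 3)*(q + 4)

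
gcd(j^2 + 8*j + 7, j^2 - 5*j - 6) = j + 1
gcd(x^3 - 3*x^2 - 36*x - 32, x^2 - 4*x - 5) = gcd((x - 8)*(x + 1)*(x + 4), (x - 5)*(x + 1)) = x + 1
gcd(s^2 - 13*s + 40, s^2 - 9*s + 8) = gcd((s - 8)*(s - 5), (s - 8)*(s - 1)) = s - 8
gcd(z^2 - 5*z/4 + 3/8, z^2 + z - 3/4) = z - 1/2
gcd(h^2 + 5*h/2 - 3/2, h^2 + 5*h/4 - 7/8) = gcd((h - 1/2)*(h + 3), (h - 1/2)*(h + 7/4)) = h - 1/2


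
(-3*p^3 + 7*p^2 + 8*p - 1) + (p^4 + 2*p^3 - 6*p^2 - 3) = p^4 - p^3 + p^2 + 8*p - 4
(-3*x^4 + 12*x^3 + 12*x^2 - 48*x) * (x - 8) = -3*x^5 + 36*x^4 - 84*x^3 - 144*x^2 + 384*x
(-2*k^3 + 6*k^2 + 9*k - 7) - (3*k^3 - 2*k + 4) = -5*k^3 + 6*k^2 + 11*k - 11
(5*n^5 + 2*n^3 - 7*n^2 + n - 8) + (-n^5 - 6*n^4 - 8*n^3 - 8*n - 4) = 4*n^5 - 6*n^4 - 6*n^3 - 7*n^2 - 7*n - 12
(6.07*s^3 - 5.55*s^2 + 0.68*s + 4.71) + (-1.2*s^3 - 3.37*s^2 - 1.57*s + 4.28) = 4.87*s^3 - 8.92*s^2 - 0.89*s + 8.99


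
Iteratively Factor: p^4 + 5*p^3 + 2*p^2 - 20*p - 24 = (p + 2)*(p^3 + 3*p^2 - 4*p - 12) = (p + 2)^2*(p^2 + p - 6) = (p + 2)^2*(p + 3)*(p - 2)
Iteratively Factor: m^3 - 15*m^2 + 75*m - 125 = (m - 5)*(m^2 - 10*m + 25) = (m - 5)^2*(m - 5)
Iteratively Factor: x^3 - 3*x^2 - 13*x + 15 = (x - 5)*(x^2 + 2*x - 3) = (x - 5)*(x + 3)*(x - 1)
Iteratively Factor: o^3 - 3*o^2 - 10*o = (o)*(o^2 - 3*o - 10) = o*(o + 2)*(o - 5)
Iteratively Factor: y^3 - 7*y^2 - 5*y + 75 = (y + 3)*(y^2 - 10*y + 25) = (y - 5)*(y + 3)*(y - 5)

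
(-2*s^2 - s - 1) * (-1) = 2*s^2 + s + 1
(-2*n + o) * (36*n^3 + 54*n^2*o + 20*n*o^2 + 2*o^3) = -72*n^4 - 72*n^3*o + 14*n^2*o^2 + 16*n*o^3 + 2*o^4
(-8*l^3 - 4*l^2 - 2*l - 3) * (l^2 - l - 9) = -8*l^5 + 4*l^4 + 74*l^3 + 35*l^2 + 21*l + 27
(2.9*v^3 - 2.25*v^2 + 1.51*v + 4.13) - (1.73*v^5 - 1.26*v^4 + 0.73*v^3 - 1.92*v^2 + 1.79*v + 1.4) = -1.73*v^5 + 1.26*v^4 + 2.17*v^3 - 0.33*v^2 - 0.28*v + 2.73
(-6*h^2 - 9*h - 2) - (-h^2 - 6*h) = -5*h^2 - 3*h - 2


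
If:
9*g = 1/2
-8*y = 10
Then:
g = 1/18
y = -5/4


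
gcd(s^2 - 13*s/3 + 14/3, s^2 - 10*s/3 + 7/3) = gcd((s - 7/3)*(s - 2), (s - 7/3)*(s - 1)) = s - 7/3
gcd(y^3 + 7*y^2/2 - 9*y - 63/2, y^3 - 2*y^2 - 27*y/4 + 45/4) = y - 3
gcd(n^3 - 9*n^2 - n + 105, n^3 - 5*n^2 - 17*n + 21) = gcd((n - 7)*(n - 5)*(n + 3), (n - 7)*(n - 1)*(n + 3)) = n^2 - 4*n - 21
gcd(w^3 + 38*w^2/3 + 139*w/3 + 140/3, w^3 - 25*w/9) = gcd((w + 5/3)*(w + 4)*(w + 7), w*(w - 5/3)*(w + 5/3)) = w + 5/3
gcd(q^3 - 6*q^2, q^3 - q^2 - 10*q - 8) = 1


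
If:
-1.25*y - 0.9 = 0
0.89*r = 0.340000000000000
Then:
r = 0.38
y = -0.72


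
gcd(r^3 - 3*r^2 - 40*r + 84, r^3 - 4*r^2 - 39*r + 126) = r^2 - r - 42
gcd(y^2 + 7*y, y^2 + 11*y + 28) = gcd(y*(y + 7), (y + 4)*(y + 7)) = y + 7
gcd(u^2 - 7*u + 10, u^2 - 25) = u - 5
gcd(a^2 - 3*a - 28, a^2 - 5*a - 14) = a - 7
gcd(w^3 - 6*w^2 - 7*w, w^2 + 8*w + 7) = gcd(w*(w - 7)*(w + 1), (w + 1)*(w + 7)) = w + 1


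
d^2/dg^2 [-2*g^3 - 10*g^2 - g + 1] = -12*g - 20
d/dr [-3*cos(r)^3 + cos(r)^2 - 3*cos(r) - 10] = (9*cos(r)^2 - 2*cos(r) + 3)*sin(r)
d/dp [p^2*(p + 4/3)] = p*(9*p + 8)/3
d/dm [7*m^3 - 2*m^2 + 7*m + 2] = 21*m^2 - 4*m + 7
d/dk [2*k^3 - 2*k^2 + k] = 6*k^2 - 4*k + 1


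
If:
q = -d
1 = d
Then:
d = 1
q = -1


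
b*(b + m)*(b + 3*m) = b^3 + 4*b^2*m + 3*b*m^2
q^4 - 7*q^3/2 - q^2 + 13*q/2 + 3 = (q - 3)*(q - 2)*(q + 1/2)*(q + 1)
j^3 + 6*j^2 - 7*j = j*(j - 1)*(j + 7)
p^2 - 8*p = p*(p - 8)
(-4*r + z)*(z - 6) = -4*r*z + 24*r + z^2 - 6*z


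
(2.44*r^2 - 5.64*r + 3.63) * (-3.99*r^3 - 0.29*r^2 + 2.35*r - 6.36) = -9.7356*r^5 + 21.796*r^4 - 7.1141*r^3 - 29.8251*r^2 + 44.4009*r - 23.0868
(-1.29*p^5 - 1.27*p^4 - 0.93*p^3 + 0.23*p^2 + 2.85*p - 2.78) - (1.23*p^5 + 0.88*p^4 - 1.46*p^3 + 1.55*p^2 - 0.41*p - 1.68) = -2.52*p^5 - 2.15*p^4 + 0.53*p^3 - 1.32*p^2 + 3.26*p - 1.1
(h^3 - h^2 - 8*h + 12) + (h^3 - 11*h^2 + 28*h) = 2*h^3 - 12*h^2 + 20*h + 12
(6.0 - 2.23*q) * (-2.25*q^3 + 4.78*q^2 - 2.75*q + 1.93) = 5.0175*q^4 - 24.1594*q^3 + 34.8125*q^2 - 20.8039*q + 11.58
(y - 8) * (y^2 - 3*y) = y^3 - 11*y^2 + 24*y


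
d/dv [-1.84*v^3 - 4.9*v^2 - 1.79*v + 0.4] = -5.52*v^2 - 9.8*v - 1.79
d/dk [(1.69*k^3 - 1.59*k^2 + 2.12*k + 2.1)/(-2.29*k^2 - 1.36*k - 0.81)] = (-3.8701*k^4 - 4.5968*k^3 + 2.9105*k^2 + 12.1938*k + 1.1388)/(5.2441*k^4 + 6.2288*k^3 + 5.5594*k^2 + 2.2032*k + 0.6561)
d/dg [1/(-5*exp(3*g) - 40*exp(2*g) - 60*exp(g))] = (3*exp(2*g) + 16*exp(g) + 12)*exp(-g)/(5*(exp(2*g) + 8*exp(g) + 12)^2)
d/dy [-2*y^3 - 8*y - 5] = -6*y^2 - 8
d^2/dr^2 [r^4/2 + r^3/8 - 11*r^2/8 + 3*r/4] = 6*r^2 + 3*r/4 - 11/4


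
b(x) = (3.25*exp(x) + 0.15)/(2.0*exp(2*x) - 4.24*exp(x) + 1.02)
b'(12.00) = 0.00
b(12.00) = 0.00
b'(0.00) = -2.12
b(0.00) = -2.79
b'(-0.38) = 0.38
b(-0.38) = -2.51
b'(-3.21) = 0.22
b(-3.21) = 0.33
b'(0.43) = -31.84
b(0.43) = -6.67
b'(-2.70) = 0.47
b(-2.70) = 0.50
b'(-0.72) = 3.17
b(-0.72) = -3.04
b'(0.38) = -19.39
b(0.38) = -5.43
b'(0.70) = -135.66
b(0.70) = 11.31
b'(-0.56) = 1.51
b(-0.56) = -2.68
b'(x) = (3.25*exp(x) + 0.15)*(-4.0*exp(2*x) + 4.24*exp(x))/(2.0*exp(2*x) - 4.24*exp(x) + 1.02)^2 + 3.25*exp(x)/(2.0*exp(2*x) - 4.24*exp(x) + 1.02)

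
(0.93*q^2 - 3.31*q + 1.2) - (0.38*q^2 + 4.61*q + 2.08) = 0.55*q^2 - 7.92*q - 0.88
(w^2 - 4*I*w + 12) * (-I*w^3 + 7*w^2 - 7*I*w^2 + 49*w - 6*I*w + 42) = -I*w^5 + 3*w^4 - 7*I*w^4 + 21*w^3 - 46*I*w^3 + 102*w^2 - 280*I*w^2 + 588*w - 240*I*w + 504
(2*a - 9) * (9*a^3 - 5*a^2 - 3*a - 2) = 18*a^4 - 91*a^3 + 39*a^2 + 23*a + 18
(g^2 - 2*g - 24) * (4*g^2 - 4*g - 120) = 4*g^4 - 12*g^3 - 208*g^2 + 336*g + 2880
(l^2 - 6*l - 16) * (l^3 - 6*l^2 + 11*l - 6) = l^5 - 12*l^4 + 31*l^3 + 24*l^2 - 140*l + 96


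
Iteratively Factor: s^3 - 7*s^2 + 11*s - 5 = (s - 5)*(s^2 - 2*s + 1) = (s - 5)*(s - 1)*(s - 1)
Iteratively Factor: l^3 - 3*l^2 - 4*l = (l)*(l^2 - 3*l - 4) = l*(l - 4)*(l + 1)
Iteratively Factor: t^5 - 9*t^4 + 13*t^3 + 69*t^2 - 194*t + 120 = (t - 2)*(t^4 - 7*t^3 - t^2 + 67*t - 60) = (t - 5)*(t - 2)*(t^3 - 2*t^2 - 11*t + 12) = (t - 5)*(t - 2)*(t - 1)*(t^2 - t - 12) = (t - 5)*(t - 2)*(t - 1)*(t + 3)*(t - 4)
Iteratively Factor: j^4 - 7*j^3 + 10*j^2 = (j)*(j^3 - 7*j^2 + 10*j) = j^2*(j^2 - 7*j + 10) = j^2*(j - 5)*(j - 2)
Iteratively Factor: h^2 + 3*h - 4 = (h + 4)*(h - 1)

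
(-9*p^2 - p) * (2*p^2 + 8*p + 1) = -18*p^4 - 74*p^3 - 17*p^2 - p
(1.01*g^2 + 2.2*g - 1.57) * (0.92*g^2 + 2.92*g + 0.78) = 0.9292*g^4 + 4.9732*g^3 + 5.7674*g^2 - 2.8684*g - 1.2246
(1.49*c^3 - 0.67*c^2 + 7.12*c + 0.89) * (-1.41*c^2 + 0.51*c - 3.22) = -2.1009*c^5 + 1.7046*c^4 - 15.1787*c^3 + 4.5337*c^2 - 22.4725*c - 2.8658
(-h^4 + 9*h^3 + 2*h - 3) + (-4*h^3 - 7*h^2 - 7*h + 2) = -h^4 + 5*h^3 - 7*h^2 - 5*h - 1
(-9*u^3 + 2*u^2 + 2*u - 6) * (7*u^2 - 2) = -63*u^5 + 14*u^4 + 32*u^3 - 46*u^2 - 4*u + 12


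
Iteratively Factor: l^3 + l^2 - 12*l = (l)*(l^2 + l - 12) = l*(l - 3)*(l + 4)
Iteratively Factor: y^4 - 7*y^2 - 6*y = (y)*(y^3 - 7*y - 6) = y*(y - 3)*(y^2 + 3*y + 2) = y*(y - 3)*(y + 2)*(y + 1)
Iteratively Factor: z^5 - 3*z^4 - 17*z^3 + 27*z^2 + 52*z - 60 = (z + 2)*(z^4 - 5*z^3 - 7*z^2 + 41*z - 30) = (z - 5)*(z + 2)*(z^3 - 7*z + 6) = (z - 5)*(z + 2)*(z + 3)*(z^2 - 3*z + 2) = (z - 5)*(z - 1)*(z + 2)*(z + 3)*(z - 2)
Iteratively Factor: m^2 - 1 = (m - 1)*(m + 1)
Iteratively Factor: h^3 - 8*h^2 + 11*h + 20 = (h + 1)*(h^2 - 9*h + 20) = (h - 4)*(h + 1)*(h - 5)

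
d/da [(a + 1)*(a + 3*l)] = 2*a + 3*l + 1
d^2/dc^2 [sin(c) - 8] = -sin(c)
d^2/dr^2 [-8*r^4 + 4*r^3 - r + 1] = 24*r*(1 - 4*r)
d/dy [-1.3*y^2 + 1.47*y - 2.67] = 1.47 - 2.6*y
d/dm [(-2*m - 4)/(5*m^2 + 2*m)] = 2*(5*m^2 + 20*m + 4)/(m^2*(25*m^2 + 20*m + 4))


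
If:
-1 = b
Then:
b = -1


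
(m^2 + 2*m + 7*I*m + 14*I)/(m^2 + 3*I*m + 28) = (m + 2)/(m - 4*I)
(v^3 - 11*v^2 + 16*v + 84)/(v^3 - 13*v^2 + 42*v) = (v + 2)/v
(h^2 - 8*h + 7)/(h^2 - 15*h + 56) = (h - 1)/(h - 8)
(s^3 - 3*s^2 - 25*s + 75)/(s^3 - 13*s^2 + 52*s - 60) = (s^2 + 2*s - 15)/(s^2 - 8*s + 12)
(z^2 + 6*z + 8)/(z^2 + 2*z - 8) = (z + 2)/(z - 2)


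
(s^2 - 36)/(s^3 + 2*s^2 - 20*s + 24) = (s - 6)/(s^2 - 4*s + 4)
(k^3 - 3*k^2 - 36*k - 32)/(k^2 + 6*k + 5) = (k^2 - 4*k - 32)/(k + 5)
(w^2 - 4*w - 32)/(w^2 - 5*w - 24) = (w + 4)/(w + 3)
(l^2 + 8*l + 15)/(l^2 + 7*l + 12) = (l + 5)/(l + 4)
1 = 1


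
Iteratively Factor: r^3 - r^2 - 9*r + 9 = (r - 1)*(r^2 - 9) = (r - 1)*(r + 3)*(r - 3)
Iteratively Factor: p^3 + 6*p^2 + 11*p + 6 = (p + 1)*(p^2 + 5*p + 6) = (p + 1)*(p + 3)*(p + 2)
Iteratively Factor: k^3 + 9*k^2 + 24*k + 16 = (k + 4)*(k^2 + 5*k + 4) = (k + 1)*(k + 4)*(k + 4)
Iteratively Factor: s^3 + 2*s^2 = (s)*(s^2 + 2*s) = s^2*(s + 2)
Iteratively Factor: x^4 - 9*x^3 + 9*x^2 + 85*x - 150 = (x - 5)*(x^3 - 4*x^2 - 11*x + 30) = (x - 5)^2*(x^2 + x - 6) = (x - 5)^2*(x + 3)*(x - 2)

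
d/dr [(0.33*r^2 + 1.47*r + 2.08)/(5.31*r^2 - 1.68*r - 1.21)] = (-8.3601*r^2 - 22.8882*r + 1.7157)/(28.1961*r^4 - 17.8416*r^3 - 10.0278*r^2 + 4.0656*r + 1.4641)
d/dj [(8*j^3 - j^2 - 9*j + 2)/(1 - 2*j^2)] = (-16*j^4 + 6*j^2 + 6*j - 9)/(4*j^4 - 4*j^2 + 1)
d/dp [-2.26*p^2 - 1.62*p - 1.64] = -4.52*p - 1.62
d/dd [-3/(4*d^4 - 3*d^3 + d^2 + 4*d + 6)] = 3*(16*d^3 - 9*d^2 + 2*d + 4)/(4*d^4 - 3*d^3 + d^2 + 4*d + 6)^2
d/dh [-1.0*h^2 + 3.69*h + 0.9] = 3.69 - 2.0*h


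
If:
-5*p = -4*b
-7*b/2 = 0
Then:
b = 0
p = 0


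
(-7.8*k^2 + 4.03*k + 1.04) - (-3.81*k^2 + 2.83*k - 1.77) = -3.99*k^2 + 1.2*k + 2.81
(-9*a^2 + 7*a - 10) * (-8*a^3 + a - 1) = 72*a^5 - 56*a^4 + 71*a^3 + 16*a^2 - 17*a + 10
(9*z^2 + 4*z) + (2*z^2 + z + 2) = 11*z^2 + 5*z + 2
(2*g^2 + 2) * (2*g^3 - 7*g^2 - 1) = 4*g^5 - 14*g^4 + 4*g^3 - 16*g^2 - 2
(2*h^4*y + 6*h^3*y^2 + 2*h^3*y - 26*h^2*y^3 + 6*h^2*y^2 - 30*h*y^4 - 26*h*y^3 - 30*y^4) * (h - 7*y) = 2*h^5*y - 8*h^4*y^2 + 2*h^4*y - 68*h^3*y^3 - 8*h^3*y^2 + 152*h^2*y^4 - 68*h^2*y^3 + 210*h*y^5 + 152*h*y^4 + 210*y^5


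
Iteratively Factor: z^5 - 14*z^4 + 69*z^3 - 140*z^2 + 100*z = (z - 2)*(z^4 - 12*z^3 + 45*z^2 - 50*z) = (z - 5)*(z - 2)*(z^3 - 7*z^2 + 10*z) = z*(z - 5)*(z - 2)*(z^2 - 7*z + 10) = z*(z - 5)*(z - 2)^2*(z - 5)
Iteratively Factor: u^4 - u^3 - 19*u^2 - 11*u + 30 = (u - 1)*(u^3 - 19*u - 30) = (u - 1)*(u + 2)*(u^2 - 2*u - 15) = (u - 5)*(u - 1)*(u + 2)*(u + 3)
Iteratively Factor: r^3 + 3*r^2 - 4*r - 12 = (r + 3)*(r^2 - 4) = (r - 2)*(r + 3)*(r + 2)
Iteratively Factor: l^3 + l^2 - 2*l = (l - 1)*(l^2 + 2*l) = l*(l - 1)*(l + 2)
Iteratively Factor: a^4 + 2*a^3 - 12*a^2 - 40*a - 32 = (a + 2)*(a^3 - 12*a - 16) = (a - 4)*(a + 2)*(a^2 + 4*a + 4) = (a - 4)*(a + 2)^2*(a + 2)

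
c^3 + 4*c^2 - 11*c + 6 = (c - 1)^2*(c + 6)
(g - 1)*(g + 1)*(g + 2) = g^3 + 2*g^2 - g - 2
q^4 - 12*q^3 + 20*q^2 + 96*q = q*(q - 8)*(q - 6)*(q + 2)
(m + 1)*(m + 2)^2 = m^3 + 5*m^2 + 8*m + 4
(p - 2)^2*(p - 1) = p^3 - 5*p^2 + 8*p - 4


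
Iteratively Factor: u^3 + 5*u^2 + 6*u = (u + 2)*(u^2 + 3*u) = u*(u + 2)*(u + 3)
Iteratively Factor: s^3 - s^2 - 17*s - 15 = (s - 5)*(s^2 + 4*s + 3) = (s - 5)*(s + 3)*(s + 1)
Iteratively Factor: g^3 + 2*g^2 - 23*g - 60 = (g + 3)*(g^2 - g - 20) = (g + 3)*(g + 4)*(g - 5)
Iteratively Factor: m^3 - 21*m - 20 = (m + 4)*(m^2 - 4*m - 5) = (m - 5)*(m + 4)*(m + 1)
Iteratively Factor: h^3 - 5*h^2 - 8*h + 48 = (h + 3)*(h^2 - 8*h + 16) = (h - 4)*(h + 3)*(h - 4)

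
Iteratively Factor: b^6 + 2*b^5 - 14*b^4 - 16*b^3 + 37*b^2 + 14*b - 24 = (b + 4)*(b^5 - 2*b^4 - 6*b^3 + 8*b^2 + 5*b - 6) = (b + 2)*(b + 4)*(b^4 - 4*b^3 + 2*b^2 + 4*b - 3) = (b - 3)*(b + 2)*(b + 4)*(b^3 - b^2 - b + 1) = (b - 3)*(b - 1)*(b + 2)*(b + 4)*(b^2 - 1) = (b - 3)*(b - 1)*(b + 1)*(b + 2)*(b + 4)*(b - 1)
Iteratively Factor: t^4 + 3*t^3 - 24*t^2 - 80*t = (t + 4)*(t^3 - t^2 - 20*t) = t*(t + 4)*(t^2 - t - 20) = t*(t - 5)*(t + 4)*(t + 4)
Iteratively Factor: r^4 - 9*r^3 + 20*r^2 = (r)*(r^3 - 9*r^2 + 20*r) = r*(r - 4)*(r^2 - 5*r) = r^2*(r - 4)*(r - 5)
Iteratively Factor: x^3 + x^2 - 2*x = (x - 1)*(x^2 + 2*x) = (x - 1)*(x + 2)*(x)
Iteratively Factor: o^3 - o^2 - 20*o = (o)*(o^2 - o - 20) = o*(o - 5)*(o + 4)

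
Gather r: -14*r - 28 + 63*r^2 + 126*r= 63*r^2 + 112*r - 28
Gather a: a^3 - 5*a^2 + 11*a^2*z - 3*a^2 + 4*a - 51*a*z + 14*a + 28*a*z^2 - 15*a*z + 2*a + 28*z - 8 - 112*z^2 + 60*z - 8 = a^3 + a^2*(11*z - 8) + a*(28*z^2 - 66*z + 20) - 112*z^2 + 88*z - 16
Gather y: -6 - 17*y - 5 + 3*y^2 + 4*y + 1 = 3*y^2 - 13*y - 10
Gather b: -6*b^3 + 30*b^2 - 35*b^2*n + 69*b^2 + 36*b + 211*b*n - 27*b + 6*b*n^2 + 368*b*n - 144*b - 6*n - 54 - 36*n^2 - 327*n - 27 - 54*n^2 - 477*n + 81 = -6*b^3 + b^2*(99 - 35*n) + b*(6*n^2 + 579*n - 135) - 90*n^2 - 810*n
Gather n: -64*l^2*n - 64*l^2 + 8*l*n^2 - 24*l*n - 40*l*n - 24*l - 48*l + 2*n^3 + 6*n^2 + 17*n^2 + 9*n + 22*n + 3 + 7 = -64*l^2 - 72*l + 2*n^3 + n^2*(8*l + 23) + n*(-64*l^2 - 64*l + 31) + 10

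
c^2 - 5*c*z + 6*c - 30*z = (c + 6)*(c - 5*z)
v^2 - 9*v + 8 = (v - 8)*(v - 1)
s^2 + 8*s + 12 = (s + 2)*(s + 6)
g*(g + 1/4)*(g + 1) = g^3 + 5*g^2/4 + g/4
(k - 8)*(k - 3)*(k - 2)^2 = k^4 - 15*k^3 + 72*k^2 - 140*k + 96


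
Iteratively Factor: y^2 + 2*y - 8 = (y + 4)*(y - 2)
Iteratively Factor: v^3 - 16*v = (v - 4)*(v^2 + 4*v) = v*(v - 4)*(v + 4)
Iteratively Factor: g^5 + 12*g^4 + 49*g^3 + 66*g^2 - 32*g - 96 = (g + 3)*(g^4 + 9*g^3 + 22*g^2 - 32) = (g + 3)*(g + 4)*(g^3 + 5*g^2 + 2*g - 8) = (g + 2)*(g + 3)*(g + 4)*(g^2 + 3*g - 4) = (g + 2)*(g + 3)*(g + 4)^2*(g - 1)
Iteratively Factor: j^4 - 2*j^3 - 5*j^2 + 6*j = (j - 1)*(j^3 - j^2 - 6*j) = (j - 1)*(j + 2)*(j^2 - 3*j) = j*(j - 1)*(j + 2)*(j - 3)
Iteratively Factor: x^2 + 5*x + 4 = (x + 4)*(x + 1)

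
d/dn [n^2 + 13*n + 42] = 2*n + 13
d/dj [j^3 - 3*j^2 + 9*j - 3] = 3*j^2 - 6*j + 9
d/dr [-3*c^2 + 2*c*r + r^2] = 2*c + 2*r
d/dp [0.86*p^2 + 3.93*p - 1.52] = 1.72*p + 3.93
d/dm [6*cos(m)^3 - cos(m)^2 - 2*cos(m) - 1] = 2*(-9*cos(m)^2 + cos(m) + 1)*sin(m)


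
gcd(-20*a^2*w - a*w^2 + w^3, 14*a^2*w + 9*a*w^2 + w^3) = w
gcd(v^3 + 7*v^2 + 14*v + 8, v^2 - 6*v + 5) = 1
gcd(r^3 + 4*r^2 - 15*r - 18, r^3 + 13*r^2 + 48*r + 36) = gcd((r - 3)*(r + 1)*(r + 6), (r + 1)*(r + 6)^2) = r^2 + 7*r + 6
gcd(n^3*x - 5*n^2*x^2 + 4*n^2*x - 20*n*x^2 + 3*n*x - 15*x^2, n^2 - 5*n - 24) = n + 3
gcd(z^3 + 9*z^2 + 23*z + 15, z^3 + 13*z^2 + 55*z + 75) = z^2 + 8*z + 15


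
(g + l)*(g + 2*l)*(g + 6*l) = g^3 + 9*g^2*l + 20*g*l^2 + 12*l^3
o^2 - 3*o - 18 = (o - 6)*(o + 3)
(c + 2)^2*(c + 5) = c^3 + 9*c^2 + 24*c + 20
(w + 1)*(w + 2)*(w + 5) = w^3 + 8*w^2 + 17*w + 10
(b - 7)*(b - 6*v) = b^2 - 6*b*v - 7*b + 42*v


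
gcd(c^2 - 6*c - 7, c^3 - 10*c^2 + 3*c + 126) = c - 7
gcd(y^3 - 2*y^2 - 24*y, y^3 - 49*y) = y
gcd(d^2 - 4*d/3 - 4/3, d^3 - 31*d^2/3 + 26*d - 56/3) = d - 2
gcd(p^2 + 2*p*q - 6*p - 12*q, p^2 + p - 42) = p - 6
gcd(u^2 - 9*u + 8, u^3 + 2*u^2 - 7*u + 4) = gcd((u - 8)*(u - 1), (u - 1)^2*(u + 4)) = u - 1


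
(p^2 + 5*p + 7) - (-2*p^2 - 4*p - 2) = 3*p^2 + 9*p + 9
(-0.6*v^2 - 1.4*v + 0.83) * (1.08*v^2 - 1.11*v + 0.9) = -0.648*v^4 - 0.846*v^3 + 1.9104*v^2 - 2.1813*v + 0.747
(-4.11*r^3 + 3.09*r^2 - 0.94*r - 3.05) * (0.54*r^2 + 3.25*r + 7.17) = -2.2194*r^5 - 11.6889*r^4 - 19.9338*r^3 + 17.4533*r^2 - 16.6523*r - 21.8685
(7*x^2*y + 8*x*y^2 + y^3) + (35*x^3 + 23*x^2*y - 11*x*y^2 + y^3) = 35*x^3 + 30*x^2*y - 3*x*y^2 + 2*y^3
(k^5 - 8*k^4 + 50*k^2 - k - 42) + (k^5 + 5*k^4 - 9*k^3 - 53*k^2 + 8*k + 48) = 2*k^5 - 3*k^4 - 9*k^3 - 3*k^2 + 7*k + 6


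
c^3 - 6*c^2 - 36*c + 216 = (c - 6)^2*(c + 6)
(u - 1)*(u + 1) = u^2 - 1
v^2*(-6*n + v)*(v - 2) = -6*n*v^3 + 12*n*v^2 + v^4 - 2*v^3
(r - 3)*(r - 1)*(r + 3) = r^3 - r^2 - 9*r + 9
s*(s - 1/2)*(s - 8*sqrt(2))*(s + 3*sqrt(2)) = s^4 - 5*sqrt(2)*s^3 - s^3/2 - 48*s^2 + 5*sqrt(2)*s^2/2 + 24*s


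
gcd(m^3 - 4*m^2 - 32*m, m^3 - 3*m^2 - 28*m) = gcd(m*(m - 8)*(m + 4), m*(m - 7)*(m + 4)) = m^2 + 4*m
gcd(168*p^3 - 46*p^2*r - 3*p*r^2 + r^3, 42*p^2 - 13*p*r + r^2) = 6*p - r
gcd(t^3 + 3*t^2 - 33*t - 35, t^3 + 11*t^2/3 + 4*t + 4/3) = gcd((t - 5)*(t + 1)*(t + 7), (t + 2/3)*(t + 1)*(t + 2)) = t + 1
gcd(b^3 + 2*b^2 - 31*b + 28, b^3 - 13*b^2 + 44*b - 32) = b^2 - 5*b + 4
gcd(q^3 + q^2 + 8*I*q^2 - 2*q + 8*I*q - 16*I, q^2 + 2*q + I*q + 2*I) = q + 2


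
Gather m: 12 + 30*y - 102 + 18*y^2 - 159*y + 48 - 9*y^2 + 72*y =9*y^2 - 57*y - 42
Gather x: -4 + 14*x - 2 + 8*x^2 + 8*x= 8*x^2 + 22*x - 6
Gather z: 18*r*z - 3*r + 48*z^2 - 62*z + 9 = -3*r + 48*z^2 + z*(18*r - 62) + 9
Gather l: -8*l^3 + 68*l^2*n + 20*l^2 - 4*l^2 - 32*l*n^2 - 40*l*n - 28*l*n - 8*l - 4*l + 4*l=-8*l^3 + l^2*(68*n + 16) + l*(-32*n^2 - 68*n - 8)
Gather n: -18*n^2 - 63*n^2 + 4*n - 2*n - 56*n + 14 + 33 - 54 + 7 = -81*n^2 - 54*n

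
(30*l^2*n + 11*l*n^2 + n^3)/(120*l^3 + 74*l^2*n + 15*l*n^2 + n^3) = n/(4*l + n)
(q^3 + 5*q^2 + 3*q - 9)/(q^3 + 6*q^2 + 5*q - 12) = (q + 3)/(q + 4)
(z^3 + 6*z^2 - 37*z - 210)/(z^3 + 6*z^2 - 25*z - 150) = (z^2 + z - 42)/(z^2 + z - 30)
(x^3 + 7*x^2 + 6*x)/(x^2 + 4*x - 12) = x*(x + 1)/(x - 2)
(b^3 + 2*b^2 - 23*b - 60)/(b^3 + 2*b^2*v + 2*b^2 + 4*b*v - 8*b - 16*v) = (b^2 - 2*b - 15)/(b^2 + 2*b*v - 2*b - 4*v)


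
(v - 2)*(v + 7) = v^2 + 5*v - 14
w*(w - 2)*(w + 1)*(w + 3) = w^4 + 2*w^3 - 5*w^2 - 6*w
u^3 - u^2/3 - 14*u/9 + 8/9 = (u - 1)*(u - 2/3)*(u + 4/3)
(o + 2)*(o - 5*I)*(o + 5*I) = o^3 + 2*o^2 + 25*o + 50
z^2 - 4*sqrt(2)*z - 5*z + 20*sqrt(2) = (z - 5)*(z - 4*sqrt(2))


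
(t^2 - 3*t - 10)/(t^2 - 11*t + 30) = (t + 2)/(t - 6)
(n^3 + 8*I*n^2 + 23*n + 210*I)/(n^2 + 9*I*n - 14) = (n^2 + I*n + 30)/(n + 2*I)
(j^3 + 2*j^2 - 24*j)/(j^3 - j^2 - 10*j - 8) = j*(j + 6)/(j^2 + 3*j + 2)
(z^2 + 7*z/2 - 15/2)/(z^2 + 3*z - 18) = (2*z^2 + 7*z - 15)/(2*(z^2 + 3*z - 18))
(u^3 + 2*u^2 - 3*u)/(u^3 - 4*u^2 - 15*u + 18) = u/(u - 6)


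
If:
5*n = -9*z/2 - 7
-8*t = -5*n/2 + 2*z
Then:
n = -9*z/10 - 7/5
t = -17*z/32 - 7/16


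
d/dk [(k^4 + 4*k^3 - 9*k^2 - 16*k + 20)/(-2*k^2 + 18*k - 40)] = (-2*k^5 + 23*k^4 - 8*k^3 - 337*k^2 + 400*k + 140)/(2*(k^4 - 18*k^3 + 121*k^2 - 360*k + 400))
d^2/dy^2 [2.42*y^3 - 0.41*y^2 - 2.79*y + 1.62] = 14.52*y - 0.82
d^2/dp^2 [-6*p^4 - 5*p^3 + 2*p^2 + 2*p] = -72*p^2 - 30*p + 4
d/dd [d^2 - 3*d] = 2*d - 3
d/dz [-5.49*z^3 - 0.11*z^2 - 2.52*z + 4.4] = -16.47*z^2 - 0.22*z - 2.52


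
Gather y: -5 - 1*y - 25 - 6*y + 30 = -7*y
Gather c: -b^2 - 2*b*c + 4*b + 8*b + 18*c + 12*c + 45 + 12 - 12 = -b^2 + 12*b + c*(30 - 2*b) + 45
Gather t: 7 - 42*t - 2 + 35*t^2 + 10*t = 35*t^2 - 32*t + 5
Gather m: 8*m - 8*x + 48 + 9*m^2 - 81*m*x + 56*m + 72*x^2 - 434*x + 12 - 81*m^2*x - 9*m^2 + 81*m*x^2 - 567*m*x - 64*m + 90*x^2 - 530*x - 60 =-81*m^2*x + m*(81*x^2 - 648*x) + 162*x^2 - 972*x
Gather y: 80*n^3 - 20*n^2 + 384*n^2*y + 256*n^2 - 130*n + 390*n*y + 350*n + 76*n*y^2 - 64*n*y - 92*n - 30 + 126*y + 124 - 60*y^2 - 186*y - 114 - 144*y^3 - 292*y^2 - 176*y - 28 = 80*n^3 + 236*n^2 + 128*n - 144*y^3 + y^2*(76*n - 352) + y*(384*n^2 + 326*n - 236) - 48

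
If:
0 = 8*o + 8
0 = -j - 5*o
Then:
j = 5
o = -1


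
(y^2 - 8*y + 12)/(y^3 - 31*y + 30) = (y^2 - 8*y + 12)/(y^3 - 31*y + 30)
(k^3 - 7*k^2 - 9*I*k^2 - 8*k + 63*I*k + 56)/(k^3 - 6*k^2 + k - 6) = (k^2 - k*(7 + 8*I) + 56*I)/(k^2 + k*(-6 + I) - 6*I)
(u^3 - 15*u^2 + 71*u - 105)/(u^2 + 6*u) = (u^3 - 15*u^2 + 71*u - 105)/(u*(u + 6))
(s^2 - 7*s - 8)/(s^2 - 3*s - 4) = (s - 8)/(s - 4)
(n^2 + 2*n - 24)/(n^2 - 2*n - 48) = (n - 4)/(n - 8)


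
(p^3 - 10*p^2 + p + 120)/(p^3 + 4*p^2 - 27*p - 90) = (p - 8)/(p + 6)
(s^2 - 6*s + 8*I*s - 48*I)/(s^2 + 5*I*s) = (s^2 - 6*s + 8*I*s - 48*I)/(s*(s + 5*I))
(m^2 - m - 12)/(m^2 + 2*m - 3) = (m - 4)/(m - 1)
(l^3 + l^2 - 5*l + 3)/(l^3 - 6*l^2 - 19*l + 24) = (l - 1)/(l - 8)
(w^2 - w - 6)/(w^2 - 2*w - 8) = (w - 3)/(w - 4)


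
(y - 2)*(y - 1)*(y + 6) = y^3 + 3*y^2 - 16*y + 12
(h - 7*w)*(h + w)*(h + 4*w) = h^3 - 2*h^2*w - 31*h*w^2 - 28*w^3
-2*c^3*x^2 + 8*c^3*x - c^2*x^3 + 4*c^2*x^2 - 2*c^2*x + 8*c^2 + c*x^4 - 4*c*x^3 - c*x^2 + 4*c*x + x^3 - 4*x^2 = (-2*c + x)*(c + x)*(x - 4)*(c*x + 1)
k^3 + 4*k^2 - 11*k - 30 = (k - 3)*(k + 2)*(k + 5)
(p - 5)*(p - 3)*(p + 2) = p^3 - 6*p^2 - p + 30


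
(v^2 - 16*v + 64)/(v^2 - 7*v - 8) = (v - 8)/(v + 1)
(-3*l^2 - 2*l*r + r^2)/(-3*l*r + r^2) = (l + r)/r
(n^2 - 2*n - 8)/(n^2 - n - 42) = (-n^2 + 2*n + 8)/(-n^2 + n + 42)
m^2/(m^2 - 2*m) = m/(m - 2)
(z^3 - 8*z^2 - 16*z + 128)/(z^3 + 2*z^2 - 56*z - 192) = (z - 4)/(z + 6)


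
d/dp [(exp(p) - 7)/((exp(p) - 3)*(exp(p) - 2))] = (-exp(2*p) + 14*exp(p) - 29)*exp(p)/(exp(4*p) - 10*exp(3*p) + 37*exp(2*p) - 60*exp(p) + 36)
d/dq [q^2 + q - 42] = 2*q + 1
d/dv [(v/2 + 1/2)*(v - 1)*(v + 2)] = 3*v^2/2 + 2*v - 1/2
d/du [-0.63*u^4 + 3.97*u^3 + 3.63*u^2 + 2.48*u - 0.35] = -2.52*u^3 + 11.91*u^2 + 7.26*u + 2.48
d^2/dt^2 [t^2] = 2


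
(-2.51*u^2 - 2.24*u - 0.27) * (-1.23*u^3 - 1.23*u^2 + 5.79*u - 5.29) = 3.0873*u^5 + 5.8425*u^4 - 11.4456*u^3 + 0.640399999999998*u^2 + 10.2863*u + 1.4283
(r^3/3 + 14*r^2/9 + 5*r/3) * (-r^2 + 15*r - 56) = -r^5/3 + 31*r^4/9 + 3*r^3 - 559*r^2/9 - 280*r/3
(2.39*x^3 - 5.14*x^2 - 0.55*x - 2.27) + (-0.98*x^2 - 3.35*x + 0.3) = 2.39*x^3 - 6.12*x^2 - 3.9*x - 1.97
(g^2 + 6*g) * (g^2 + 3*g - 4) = g^4 + 9*g^3 + 14*g^2 - 24*g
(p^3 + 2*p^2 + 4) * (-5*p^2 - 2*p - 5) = -5*p^5 - 12*p^4 - 9*p^3 - 30*p^2 - 8*p - 20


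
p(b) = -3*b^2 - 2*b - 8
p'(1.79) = -12.74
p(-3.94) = -46.69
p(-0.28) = -7.68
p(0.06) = -8.13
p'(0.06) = -2.36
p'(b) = -6*b - 2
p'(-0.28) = -0.32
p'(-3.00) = 16.00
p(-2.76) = -25.33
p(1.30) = -15.67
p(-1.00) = -9.00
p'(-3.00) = 16.00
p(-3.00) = -29.00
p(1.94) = -23.17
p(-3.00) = -29.00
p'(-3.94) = 21.64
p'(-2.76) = 14.56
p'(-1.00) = 4.00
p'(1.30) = -9.80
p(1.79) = -21.19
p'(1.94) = -13.64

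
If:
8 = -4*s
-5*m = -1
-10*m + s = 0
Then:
No Solution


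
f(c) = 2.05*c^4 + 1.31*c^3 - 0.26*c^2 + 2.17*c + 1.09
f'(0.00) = 2.17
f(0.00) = 1.09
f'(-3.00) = -182.30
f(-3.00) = 122.92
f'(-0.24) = 2.41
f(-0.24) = 0.54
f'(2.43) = 141.77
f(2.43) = 95.10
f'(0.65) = 5.74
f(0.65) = 3.12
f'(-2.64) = -119.94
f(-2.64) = 69.02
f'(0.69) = 6.38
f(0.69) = 3.36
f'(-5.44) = -1198.81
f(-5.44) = 1566.05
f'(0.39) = 3.05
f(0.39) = 2.02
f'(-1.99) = -45.85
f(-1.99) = 17.57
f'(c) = 8.2*c^3 + 3.93*c^2 - 0.52*c + 2.17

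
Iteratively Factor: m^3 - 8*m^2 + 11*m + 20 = (m + 1)*(m^2 - 9*m + 20) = (m - 4)*(m + 1)*(m - 5)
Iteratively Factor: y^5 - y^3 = (y - 1)*(y^4 + y^3) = y*(y - 1)*(y^3 + y^2) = y^2*(y - 1)*(y^2 + y) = y^3*(y - 1)*(y + 1)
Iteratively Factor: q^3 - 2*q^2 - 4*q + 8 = (q - 2)*(q^2 - 4) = (q - 2)*(q + 2)*(q - 2)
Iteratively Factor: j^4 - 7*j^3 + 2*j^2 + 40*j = (j)*(j^3 - 7*j^2 + 2*j + 40) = j*(j - 5)*(j^2 - 2*j - 8) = j*(j - 5)*(j - 4)*(j + 2)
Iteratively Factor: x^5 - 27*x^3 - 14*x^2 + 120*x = (x + 4)*(x^4 - 4*x^3 - 11*x^2 + 30*x) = x*(x + 4)*(x^3 - 4*x^2 - 11*x + 30) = x*(x - 2)*(x + 4)*(x^2 - 2*x - 15) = x*(x - 2)*(x + 3)*(x + 4)*(x - 5)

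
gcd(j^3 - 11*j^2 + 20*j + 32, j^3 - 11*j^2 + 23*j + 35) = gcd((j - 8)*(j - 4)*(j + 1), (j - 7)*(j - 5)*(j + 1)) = j + 1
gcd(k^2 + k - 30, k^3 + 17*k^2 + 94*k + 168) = k + 6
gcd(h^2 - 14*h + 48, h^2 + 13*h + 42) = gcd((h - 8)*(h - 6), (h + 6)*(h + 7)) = 1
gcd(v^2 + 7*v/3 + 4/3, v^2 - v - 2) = v + 1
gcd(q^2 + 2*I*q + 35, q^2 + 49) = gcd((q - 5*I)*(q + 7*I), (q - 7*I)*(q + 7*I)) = q + 7*I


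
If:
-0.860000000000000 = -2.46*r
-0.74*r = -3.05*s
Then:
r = 0.35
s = 0.08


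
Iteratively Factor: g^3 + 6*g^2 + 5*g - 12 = (g - 1)*(g^2 + 7*g + 12) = (g - 1)*(g + 4)*(g + 3)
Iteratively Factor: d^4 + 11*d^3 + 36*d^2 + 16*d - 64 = (d + 4)*(d^3 + 7*d^2 + 8*d - 16) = (d - 1)*(d + 4)*(d^2 + 8*d + 16) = (d - 1)*(d + 4)^2*(d + 4)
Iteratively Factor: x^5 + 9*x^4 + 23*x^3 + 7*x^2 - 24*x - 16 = (x - 1)*(x^4 + 10*x^3 + 33*x^2 + 40*x + 16) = (x - 1)*(x + 4)*(x^3 + 6*x^2 + 9*x + 4) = (x - 1)*(x + 1)*(x + 4)*(x^2 + 5*x + 4) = (x - 1)*(x + 1)^2*(x + 4)*(x + 4)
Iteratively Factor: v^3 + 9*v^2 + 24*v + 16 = (v + 4)*(v^2 + 5*v + 4) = (v + 4)^2*(v + 1)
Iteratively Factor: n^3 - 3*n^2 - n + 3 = (n - 1)*(n^2 - 2*n - 3) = (n - 3)*(n - 1)*(n + 1)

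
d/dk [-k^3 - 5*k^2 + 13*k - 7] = -3*k^2 - 10*k + 13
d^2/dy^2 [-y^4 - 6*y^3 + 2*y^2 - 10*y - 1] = -12*y^2 - 36*y + 4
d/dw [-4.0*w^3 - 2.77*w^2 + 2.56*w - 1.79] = -12.0*w^2 - 5.54*w + 2.56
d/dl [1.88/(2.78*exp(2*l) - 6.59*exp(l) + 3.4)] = (12.3892 - 10.4528*exp(l))*exp(l)/(2.78*exp(2*l) - 6.59*exp(l) + 3.4)^2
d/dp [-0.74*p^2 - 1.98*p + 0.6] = -1.48*p - 1.98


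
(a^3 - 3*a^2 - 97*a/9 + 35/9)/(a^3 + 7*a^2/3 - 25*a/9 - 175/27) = 3*(3*a^2 - 16*a + 5)/(9*a^2 - 25)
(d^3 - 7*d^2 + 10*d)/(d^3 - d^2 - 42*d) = (-d^2 + 7*d - 10)/(-d^2 + d + 42)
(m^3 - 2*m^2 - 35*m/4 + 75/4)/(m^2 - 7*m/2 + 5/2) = (2*m^2 + m - 15)/(2*(m - 1))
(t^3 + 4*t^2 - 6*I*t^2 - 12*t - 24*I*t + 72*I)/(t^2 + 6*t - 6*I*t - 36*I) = t - 2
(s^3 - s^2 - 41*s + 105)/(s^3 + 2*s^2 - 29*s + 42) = (s - 5)/(s - 2)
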